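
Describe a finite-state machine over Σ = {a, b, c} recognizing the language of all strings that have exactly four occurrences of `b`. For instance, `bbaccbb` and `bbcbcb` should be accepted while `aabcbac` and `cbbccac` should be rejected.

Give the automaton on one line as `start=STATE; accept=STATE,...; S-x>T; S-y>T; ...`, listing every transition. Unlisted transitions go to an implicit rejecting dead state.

start=S0; accept=S4; S0-a>S0; S0-b>S1; S0-c>S0; S1-a>S1; S1-b>S2; S1-c>S1; S2-a>S2; S2-b>S3; S2-c>S2; S3-a>S3; S3-b>S4; S3-c>S3; S4-a>S4; S4-b>S5; S4-c>S4; S5-a>S5; S5-b>S5; S5-c>S5

Count `b`s, saturating at 5: states S0 through S4 mean 0 through 4 `b`s seen; S5 means more than 4. Each `b` increments (capped at S5); other symbols loop. Accept from {S4}.
With 6 states:
        a   b   c  
>  S0   S0  S1  S0 
   S1   S1  S2  S1 
   S2   S2  S3  S2 
   S3   S3  S4  S3 
 * S4   S4  S5  S4 
   S5   S5  S5  S5 
(> = start, * = accepting)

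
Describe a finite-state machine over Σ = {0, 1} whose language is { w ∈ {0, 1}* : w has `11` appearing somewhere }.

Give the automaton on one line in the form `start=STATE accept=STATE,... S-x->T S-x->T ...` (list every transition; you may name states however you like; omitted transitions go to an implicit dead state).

start=s0 accept=s2 s0-0->s0 s0-1->s1 s1-0->s0 s1-1->s2 s2-0->s2 s2-1->s2

Track how much of `11` has been matched so far: state s0 is no progress, s2 is the absorbing accept state reached once `11` has occurred. Intermediate states record partial matches; on a mismatch, fall back to the longest reusable overlap.
        0   1  
>  s0   s0  s1 
   s1   s0  s2 
 * s2   s2  s2 
(> = start, * = accepting)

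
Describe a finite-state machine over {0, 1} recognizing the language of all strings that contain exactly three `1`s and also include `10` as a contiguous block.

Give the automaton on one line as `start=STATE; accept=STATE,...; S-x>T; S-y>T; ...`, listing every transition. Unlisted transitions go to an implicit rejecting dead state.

Build one automaton per condition and run them in lockstep. The first has 5 states tracking the count of `1`s, saturating at 4; the second has 3 states tracking whether and how much of `10` has been seen. A product state is a pair (one from each), accepting exactly when both do. Equivalent product states are then merged.
8 states suffice.
        0   1  
>  S0   S0  S1 
   S1   S2  S3 
   S2   S2  S4 
   S3   S4  S5 
   S4   S4  S6 
   S5   S6  S7 
 * S6   S6  S7 
   S7   S7  S7 
(> = start, * = accepting)

start=S0; accept=S6; S0-0>S0; S0-1>S1; S1-0>S2; S1-1>S3; S2-0>S2; S2-1>S4; S3-0>S4; S3-1>S5; S4-0>S4; S4-1>S6; S5-0>S6; S5-1>S7; S6-0>S6; S6-1>S7; S7-0>S7; S7-1>S7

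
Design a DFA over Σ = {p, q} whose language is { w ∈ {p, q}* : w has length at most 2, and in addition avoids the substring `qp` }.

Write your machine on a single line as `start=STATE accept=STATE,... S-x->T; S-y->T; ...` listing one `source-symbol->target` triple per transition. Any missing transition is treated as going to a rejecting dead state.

start=A; accept=A,B,C,D; A-p->B; A-q->C; B-p->D; B-q->D; C-p->E; C-q->D; D-p->E; D-q->E; E-p->E; E-q->E

Build one automaton per condition and run them in lockstep. One (4 states) tracks the input length, saturating at 3; the other (3 states) tracks partial matches of the forbidden pattern `qp`. Each combined state is a pair, one component from each; accept when both components accept. After merging equivalent states the machine shrinks.
With 5 states:
       p  q 
>* A   B  C 
 * B   D  D 
 * C   E  D 
 * D   E  E 
   E   E  E 
(> = start, * = accepting)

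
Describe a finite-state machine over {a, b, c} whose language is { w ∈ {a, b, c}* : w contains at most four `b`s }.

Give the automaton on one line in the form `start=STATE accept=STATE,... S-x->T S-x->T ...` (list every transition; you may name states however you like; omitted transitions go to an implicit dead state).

Count `b`s, saturating at 5: states q0 through q4 mean 0 through 4 `b`s seen; q5 means more than 4. Each `b` increments (capped at q5); other symbols loop. Accept from {q0, q1, q2, q3, q4}.
6 states suffice.
        a   b   c  
>* q0   q0  q1  q0 
 * q1   q1  q2  q1 
 * q2   q2  q3  q2 
 * q3   q3  q4  q3 
 * q4   q4  q5  q4 
   q5   q5  q5  q5 
(> = start, * = accepting)

start=q0 accept=q0,q1,q2,q3,q4 q0-a->q0 q0-b->q1 q0-c->q0 q1-a->q1 q1-b->q2 q1-c->q1 q2-a->q2 q2-b->q3 q2-c->q2 q3-a->q3 q3-b->q4 q3-c->q3 q4-a->q4 q4-b->q5 q4-c->q4 q5-a->q5 q5-b->q5 q5-c->q5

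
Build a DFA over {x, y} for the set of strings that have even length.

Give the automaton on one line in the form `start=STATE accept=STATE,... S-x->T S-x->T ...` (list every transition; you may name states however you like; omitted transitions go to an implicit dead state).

Only the length mod 2 matters, so use a 2-cycle: from any state, every input symbol moves to the next state, wrapping q1 back to q0. Mark q0 accepting.
2 states suffice.
        x   y  
>* q0   q1  q1 
   q1   q0  q0 
(> = start, * = accepting)

start=q0 accept=q0 q0-x->q1 q0-y->q1 q1-x->q0 q1-y->q0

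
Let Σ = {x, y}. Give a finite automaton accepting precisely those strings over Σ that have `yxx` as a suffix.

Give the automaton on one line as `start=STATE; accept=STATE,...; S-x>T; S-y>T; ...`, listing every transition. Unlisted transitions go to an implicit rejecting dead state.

start=q0; accept=q3; q0-x>q0; q0-y>q1; q1-x>q2; q1-y>q1; q2-x>q3; q2-y>q1; q3-x>q0; q3-y>q1

Remember how much of `yxx` the current input suffix matches. State q0 means no match yet; q1 means the last symbol is `y`; q2 means the last 2 symbols are `yx`; q3 means the last 3 symbols are `yxx`. Only q3 accepts. On a mismatch, fall back to the longest proper suffix that is still a prefix of `yxx`.
A 4-state machine:
        x   y  
>  q0   q0  q1 
   q1   q2  q1 
   q2   q3  q1 
 * q3   q0  q1 
(> = start, * = accepting)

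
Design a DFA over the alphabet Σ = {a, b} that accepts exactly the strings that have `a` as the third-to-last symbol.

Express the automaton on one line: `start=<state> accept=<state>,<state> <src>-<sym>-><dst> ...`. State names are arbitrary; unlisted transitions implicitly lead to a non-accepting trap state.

Because acceptance depends on a position counted from the end, the machine has to buffer the most recent 3 symbols. Make each state the string of the last up-to-3 symbols read; on input `x` shift the window left and append `x`. Accept when the buffered window has length 3 and begins with `a`.
A 15-state machine:
          a    b  
>  q0     q1   q2 
   q1     q3   q4 
   q2     q5   q6 
   q3     q7   q8 
   q4     q9  q10 
   q5    q11  q12 
   q6    q13  q14 
 * q7     q7   q8 
 * q8     q9  q10 
 * q9    q11  q12 
 * q10   q13  q14 
   q11    q7   q8 
   q12    q9  q10 
   q13   q11  q12 
   q14   q13  q14 
(> = start, * = accepting)

start=q0 accept=q7,q8,q9,q10 q0-a->q1 q0-b->q2 q1-a->q3 q1-b->q4 q2-a->q5 q2-b->q6 q3-a->q7 q3-b->q8 q4-a->q9 q4-b->q10 q5-a->q11 q5-b->q12 q6-a->q13 q6-b->q14 q7-a->q7 q7-b->q8 q8-a->q9 q8-b->q10 q9-a->q11 q9-b->q12 q10-a->q13 q10-b->q14 q11-a->q7 q11-b->q8 q12-a->q9 q12-b->q10 q13-a->q11 q13-b->q12 q14-a->q13 q14-b->q14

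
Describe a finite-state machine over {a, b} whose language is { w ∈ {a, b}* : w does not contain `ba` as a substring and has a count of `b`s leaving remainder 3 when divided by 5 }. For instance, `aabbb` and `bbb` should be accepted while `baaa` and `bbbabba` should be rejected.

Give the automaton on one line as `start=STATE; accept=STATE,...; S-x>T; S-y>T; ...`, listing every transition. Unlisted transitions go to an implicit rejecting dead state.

start=q0; accept=q5; q0-a>q0; q0-b>q1; q1-a>q2; q1-b>q3; q2-a>q2; q2-b>q4; q3-a>q4; q3-b>q5; q4-a>q4; q4-b>q6; q5-a>q6; q5-b>q7; q6-a>q6; q6-b>q8; q7-a>q8; q7-b>q9; q8-a>q8; q8-b>q10; q9-a>q10; q9-b>q1; q10-a>q10; q10-b>q2

Run two small machines in parallel and take their product. The first has 3 states tracking partial matches of the forbidden pattern `ba`; the second has 5 states tracking the count of `b`s modulo 5. A product state is a pair (one from each), accepting exactly when both do.
An 11-state machine:
          a    b  
>  q0     q0   q1 
   q1     q2   q3 
   q2     q2   q4 
   q3     q4   q5 
   q4     q4   q6 
 * q5     q6   q7 
   q6     q6   q8 
   q7     q8   q9 
   q8     q8  q10 
   q9    q10   q1 
   q10   q10   q2 
(> = start, * = accepting)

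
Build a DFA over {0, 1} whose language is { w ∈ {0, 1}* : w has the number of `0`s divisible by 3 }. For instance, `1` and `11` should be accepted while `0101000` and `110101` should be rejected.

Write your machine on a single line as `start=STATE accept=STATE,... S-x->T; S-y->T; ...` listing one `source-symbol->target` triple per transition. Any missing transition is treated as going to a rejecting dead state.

Keep the running count of `0`s modulo 3: each `0` advances along the cycle s0 → s1 → s2 → s0 while other symbols loop. Accept at s0.
        0   1  
>* s0   s1  s0 
   s1   s2  s1 
   s2   s0  s2 
(> = start, * = accepting)

start=s0; accept=s0; s0-0->s1; s0-1->s0; s1-0->s2; s1-1->s1; s2-0->s0; s2-1->s2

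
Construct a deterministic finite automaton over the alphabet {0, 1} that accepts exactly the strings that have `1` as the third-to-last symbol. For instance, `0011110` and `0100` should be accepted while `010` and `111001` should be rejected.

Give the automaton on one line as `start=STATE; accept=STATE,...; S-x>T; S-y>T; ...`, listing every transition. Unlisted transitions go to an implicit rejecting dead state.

Because acceptance depends on a position counted from the end, the machine has to buffer the most recent 3 symbols. Make each state the string of the last up-to-3 symbols read; on input `x` shift the window left and append `x`. Accept when the buffered window has length 3 and begins with `1`.
          0    1  
>  s0     s1   s2 
   s1     s3   s4 
   s2     s5   s6 
   s3     s7   s8 
   s4     s9  s10 
   s5    s11  s12 
   s6    s13  s14 
   s7     s7   s8 
   s8     s9  s10 
   s9    s11  s12 
   s10   s13  s14 
 * s11    s7   s8 
 * s12    s9  s10 
 * s13   s11  s12 
 * s14   s13  s14 
(> = start, * = accepting)

start=s0; accept=s11,s12,s13,s14; s0-0>s1; s0-1>s2; s1-0>s3; s1-1>s4; s2-0>s5; s2-1>s6; s3-0>s7; s3-1>s8; s4-0>s9; s4-1>s10; s5-0>s11; s5-1>s12; s6-0>s13; s6-1>s14; s7-0>s7; s7-1>s8; s8-0>s9; s8-1>s10; s9-0>s11; s9-1>s12; s10-0>s13; s10-1>s14; s11-0>s7; s11-1>s8; s12-0>s9; s12-1>s10; s13-0>s11; s13-1>s12; s14-0>s13; s14-1>s14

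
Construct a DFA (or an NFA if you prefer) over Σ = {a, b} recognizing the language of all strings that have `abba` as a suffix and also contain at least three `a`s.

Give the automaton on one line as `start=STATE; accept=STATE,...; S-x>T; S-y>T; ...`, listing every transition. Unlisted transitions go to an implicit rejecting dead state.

start=s0; accept=s14,s17; s0-a>s1; s0-b>s0; s1-a>s2; s1-b>s3; s2-a>s4; s2-b>s5; s3-a>s2; s3-b>s6; s4-a>s7; s4-b>s8; s5-a>s4; s5-b>s9; s6-a>s10; s6-b>s11; s7-a>s7; s7-b>s12; s8-a>s7; s8-b>s13; s9-a>s14; s9-b>s15; s10-a>s4; s10-b>s5; s11-a>s2; s11-b>s11; s12-a>s7; s12-b>s16; s13-a>s17; s13-b>s18; s14-a>s7; s14-b>s8; s15-a>s4; s15-b>s15; s16-a>s17; s16-b>s19; s17-a>s7; s17-b>s12; s18-a>s7; s18-b>s18; s19-a>s7; s19-b>s19

Run two small machines in parallel and take their product. One (5 states) tracks how much of the suffix `abba` has currently been matched; the other (5 states) tracks the count of `a`s, saturating at 4. Each combined state is a pair, one component from each; accept when both components accept.
          a    b  
>  s0     s1   s0 
   s1     s2   s3 
   s2     s4   s5 
   s3     s2   s6 
   s4     s7   s8 
   s5     s4   s9 
   s6    s10  s11 
   s7     s7  s12 
   s8     s7  s13 
   s9    s14  s15 
   s10    s4   s5 
   s11    s2  s11 
   s12    s7  s16 
   s13   s17  s18 
 * s14    s7   s8 
   s15    s4  s15 
   s16   s17  s19 
 * s17    s7  s12 
   s18    s7  s18 
   s19    s7  s19 
(> = start, * = accepting)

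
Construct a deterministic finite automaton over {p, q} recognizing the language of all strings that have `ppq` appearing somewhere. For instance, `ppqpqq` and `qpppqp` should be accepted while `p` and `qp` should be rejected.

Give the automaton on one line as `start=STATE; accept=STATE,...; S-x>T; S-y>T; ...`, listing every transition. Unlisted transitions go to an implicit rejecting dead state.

start=s0; accept=s3; s0-p>s1; s0-q>s0; s1-p>s2; s1-q>s0; s2-p>s2; s2-q>s3; s3-p>s3; s3-q>s3

Track how much of `ppq` has been matched so far: state s0 is no progress, s3 is the absorbing accept state reached once `ppq` has occurred. Intermediate states record partial matches; on a mismatch, fall back to the longest reusable overlap.
4 states suffice.
        p   q  
>  s0   s1  s0 
   s1   s2  s0 
   s2   s2  s3 
 * s3   s3  s3 
(> = start, * = accepting)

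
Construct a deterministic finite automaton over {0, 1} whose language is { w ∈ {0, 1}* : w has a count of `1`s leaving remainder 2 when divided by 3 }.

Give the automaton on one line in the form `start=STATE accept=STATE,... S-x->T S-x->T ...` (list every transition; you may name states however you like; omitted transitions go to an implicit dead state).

start=q0 accept=q2 q0-0->q0 q0-1->q1 q1-0->q1 q1-1->q2 q2-0->q2 q2-1->q0

Keep the running count of `1`s modulo 3: each `1` advances along the cycle q0 → q1 → q2 → q0 while other symbols loop. Accept at q2.
        0   1  
>  q0   q0  q1 
   q1   q1  q2 
 * q2   q2  q0 
(> = start, * = accepting)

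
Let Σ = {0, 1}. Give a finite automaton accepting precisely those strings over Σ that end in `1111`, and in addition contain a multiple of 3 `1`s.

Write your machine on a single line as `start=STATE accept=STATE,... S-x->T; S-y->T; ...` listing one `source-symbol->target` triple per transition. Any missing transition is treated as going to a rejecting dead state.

start=q0; accept=q14; q0-0->q0; q0-1->q1; q1-0->q2; q1-1->q3; q2-0->q2; q2-1->q4; q3-0->q5; q3-1->q6; q4-0->q5; q4-1->q7; q5-0->q5; q5-1->q8; q6-0->q0; q6-1->q9; q7-0->q0; q7-1->q10; q8-0->q0; q8-1->q11; q9-0->q2; q9-1->q12; q10-0->q2; q10-1->q12; q11-0->q2; q11-1->q13; q12-0->q5; q12-1->q14; q13-0->q5; q13-1->q14; q14-0->q0; q14-1->q9

Build one automaton per condition and run them in lockstep. The first has 5 states tracking how much of the suffix `1111` has currently been matched; the second has 3 states tracking the count of `1`s modulo 3. A product state is a pair (one from each), accepting exactly when both do.
15 states suffice.
          0    1  
>  q0     q0   q1 
   q1     q2   q3 
   q2     q2   q4 
   q3     q5   q6 
   q4     q5   q7 
   q5     q5   q8 
   q6     q0   q9 
   q7     q0  q10 
   q8     q0  q11 
   q9     q2  q12 
   q10    q2  q12 
   q11    q2  q13 
   q12    q5  q14 
   q13    q5  q14 
 * q14    q0   q9 
(> = start, * = accepting)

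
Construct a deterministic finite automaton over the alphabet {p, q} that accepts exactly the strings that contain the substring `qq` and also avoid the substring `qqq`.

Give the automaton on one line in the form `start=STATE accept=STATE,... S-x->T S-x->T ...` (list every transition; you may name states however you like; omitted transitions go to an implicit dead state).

Handle the two conditions separately and then intersect. The first has 3 states tracking whether and how much of `qq` has been seen; the second has 4 states tracking partial matches of the forbidden pattern `qqq`. A product state is a pair (one from each), accepting exactly when both do.
6 states suffice.
       p  q 
>  A   A  B 
   B   A  C 
 * C   D  E 
 * D   D  F 
   E   E  E 
 * F   D  C 
(> = start, * = accepting)

start=A accept=C,D,F A-p->A A-q->B B-p->A B-q->C C-p->D C-q->E D-p->D D-q->F E-p->E E-q->E F-p->D F-q->C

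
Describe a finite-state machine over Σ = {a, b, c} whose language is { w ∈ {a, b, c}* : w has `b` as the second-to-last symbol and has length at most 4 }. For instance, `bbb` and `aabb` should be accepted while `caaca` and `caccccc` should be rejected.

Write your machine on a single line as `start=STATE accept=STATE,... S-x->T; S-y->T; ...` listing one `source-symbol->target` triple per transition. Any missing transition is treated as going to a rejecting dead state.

start=q0; accept=q5,q6,q9,q10; q0-a->q1; q0-b->q2; q0-c->q1; q1-a->q3; q1-b->q4; q1-c->q3; q2-a->q5; q2-b->q6; q2-c->q5; q3-a->q7; q3-b->q8; q3-c->q7; q4-a->q9; q4-b->q10; q4-c->q9; q5-a->q7; q5-b->q8; q5-c->q7; q6-a->q9; q6-b->q10; q6-c->q9; q7-a->q7; q7-b->q7; q7-c->q7; q8-a->q9; q8-b->q9; q8-c->q9; q9-a->q7; q9-b->q7; q9-c->q7; q10-a->q9; q10-b->q9; q10-c->q9

Build one automaton per condition and run them in lockstep. The first has 13 states tracking the last 2 symbols read; the second has 6 states tracking the input length, saturating at 5. A product state is a pair (one from each), accepting exactly when both do. Minimizing collapses redundant product states.
11 states suffice.
          a    b    c  
>  q0     q1   q2   q1 
   q1     q3   q4   q3 
   q2     q5   q6   q5 
   q3     q7   q8   q7 
   q4     q9  q10   q9 
 * q5     q7   q8   q7 
 * q6     q9  q10   q9 
   q7     q7   q7   q7 
   q8     q9   q9   q9 
 * q9     q7   q7   q7 
 * q10    q9   q9   q9 
(> = start, * = accepting)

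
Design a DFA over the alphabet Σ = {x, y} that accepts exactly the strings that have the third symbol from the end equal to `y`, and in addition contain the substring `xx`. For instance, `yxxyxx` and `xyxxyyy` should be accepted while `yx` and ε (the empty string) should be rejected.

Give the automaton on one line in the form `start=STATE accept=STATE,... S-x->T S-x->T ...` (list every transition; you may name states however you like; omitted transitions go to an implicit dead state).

Run two small machines in parallel and take their product. The first has 15 states tracking the last 3 symbols read; the second has 3 states tracking whether and how much of `xx` has been seen. A product state is a pair (one from each), accepting exactly when both do. Equivalent product states are then merged.
A 12-state machine:
          x    y  
>  S0     S1   S2 
   S1     S3   S2 
   S2     S4   S2 
   S3     S3   S5 
   S4     S6   S2 
   S5     S7   S8 
 * S6     S3   S5 
   S7     S6   S9 
   S8    S10  S11 
 * S9     S7   S8 
 * S10    S6   S9 
 * S11   S10  S11 
(> = start, * = accepting)

start=S0 accept=S6,S9,S10,S11 S0-x->S1 S0-y->S2 S1-x->S3 S1-y->S2 S2-x->S4 S2-y->S2 S3-x->S3 S3-y->S5 S4-x->S6 S4-y->S2 S5-x->S7 S5-y->S8 S6-x->S3 S6-y->S5 S7-x->S6 S7-y->S9 S8-x->S10 S8-y->S11 S9-x->S7 S9-y->S8 S10-x->S6 S10-y->S9 S11-x->S10 S11-y->S11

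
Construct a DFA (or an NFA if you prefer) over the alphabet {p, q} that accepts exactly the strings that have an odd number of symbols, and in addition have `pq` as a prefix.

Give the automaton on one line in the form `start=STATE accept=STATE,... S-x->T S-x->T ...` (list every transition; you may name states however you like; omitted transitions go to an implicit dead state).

start=s0 accept=s4 s0-p->s1 s0-q->s2 s1-p->s2 s1-q->s3 s2-p->s2 s2-q->s2 s3-p->s4 s3-q->s4 s4-p->s3 s4-q->s3

Build one automaton per condition and run them in lockstep. The first has 2 states tracking the input length modulo 2; the second has 4 states tracking whether the input so far still matches the prefix `pq`. A product state is a pair (one from each), accepting exactly when both do. Minimizing collapses redundant product states.
A 5-state machine:
        p   q  
>  s0   s1  s2 
   s1   s2  s3 
   s2   s2  s2 
   s3   s4  s4 
 * s4   s3  s3 
(> = start, * = accepting)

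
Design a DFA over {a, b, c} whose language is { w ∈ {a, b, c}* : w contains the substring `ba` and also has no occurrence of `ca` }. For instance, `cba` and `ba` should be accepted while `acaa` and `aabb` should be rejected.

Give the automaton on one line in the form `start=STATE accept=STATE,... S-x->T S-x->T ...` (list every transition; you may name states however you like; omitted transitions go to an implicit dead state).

start=s0 accept=s3,s5 s0-a->s0 s0-b->s1 s0-c->s2 s1-a->s3 s1-b->s1 s1-c->s2 s2-a->s4 s2-b->s1 s2-c->s2 s3-a->s3 s3-b->s3 s3-c->s5 s4-a->s4 s4-b->s6 s4-c->s4 s5-a->s7 s5-b->s3 s5-c->s5 s6-a->s7 s6-b->s6 s6-c->s4 s7-a->s7 s7-b->s7 s7-c->s7

Run two small machines in parallel and take their product. The first has 3 states tracking whether and how much of `ba` has been seen; the second has 3 states tracking partial matches of the forbidden pattern `ca`. A product state is a pair (one from each), accepting exactly when both do.
An 8-state machine:
        a   b   c  
>  s0   s0  s1  s2 
   s1   s3  s1  s2 
   s2   s4  s1  s2 
 * s3   s3  s3  s5 
   s4   s4  s6  s4 
 * s5   s7  s3  s5 
   s6   s7  s6  s4 
   s7   s7  s7  s7 
(> = start, * = accepting)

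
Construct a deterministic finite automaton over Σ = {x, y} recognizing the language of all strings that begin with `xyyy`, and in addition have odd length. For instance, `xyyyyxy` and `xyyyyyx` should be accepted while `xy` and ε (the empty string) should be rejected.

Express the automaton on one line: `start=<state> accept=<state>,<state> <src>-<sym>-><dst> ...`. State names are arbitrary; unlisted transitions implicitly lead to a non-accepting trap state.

start=A accept=H A-x->B A-y->C B-x->D B-y->E C-x->D C-y->D D-x->C D-y->C E-x->C E-y->F F-x->D F-y->G G-x->H G-y->H H-x->G H-y->G

Run two small machines in parallel and take their product. The first has 6 states tracking whether the input so far still matches the prefix `xyyy`; the second has 2 states tracking the input length modulo 2. A product state is a pair (one from each), accepting exactly when both do.
With 8 states:
       x  y 
>  A   B  C 
   B   D  E 
   C   D  D 
   D   C  C 
   E   C  F 
   F   D  G 
   G   H  H 
 * H   G  G 
(> = start, * = accepting)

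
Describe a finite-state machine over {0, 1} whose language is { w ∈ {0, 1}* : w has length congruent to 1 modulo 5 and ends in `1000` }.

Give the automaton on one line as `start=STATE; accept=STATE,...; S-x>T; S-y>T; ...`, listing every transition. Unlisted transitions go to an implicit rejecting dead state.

start=A; accept=I; A-0>B; A-1>B; B-0>C; B-1>C; C-0>D; C-1>E; D-0>F; D-1>F; E-0>G; E-1>F; F-0>A; F-1>A; G-0>H; G-1>A; H-0>I; H-1>B; I-0>C; I-1>C

Build one automaton per condition and run them in lockstep. One (5 states) tracks the input length modulo 5; the other (5 states) tracks how much of the suffix `1000` has currently been matched. Each combined state is a pair, one component from each; accept when both components accept. Equivalent product states are then merged.
A 9-state machine:
       0  1 
>  A   B  B 
   B   C  C 
   C   D  E 
   D   F  F 
   E   G  F 
   F   A  A 
   G   H  A 
   H   I  B 
 * I   C  C 
(> = start, * = accepting)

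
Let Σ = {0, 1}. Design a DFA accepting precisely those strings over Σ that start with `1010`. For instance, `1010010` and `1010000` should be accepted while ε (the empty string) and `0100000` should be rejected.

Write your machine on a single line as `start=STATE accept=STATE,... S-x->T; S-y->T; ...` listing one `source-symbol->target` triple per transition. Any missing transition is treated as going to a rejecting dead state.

start=q0; accept=q4; q0-0->q5; q0-1->q1; q1-0->q2; q1-1->q5; q2-0->q5; q2-1->q3; q3-0->q4; q3-1->q5; q4-0->q4; q4-1->q4; q5-0->q5; q5-1->q5

Check the first 4 symbols one by one: q0 through q3 record how many have matched `1010` so far; any wrong symbol goes to the dead state q5. After all 4 match we enter the accepting sink q4.
With 6 states:
        0   1  
>  q0   q5  q1 
   q1   q2  q5 
   q2   q5  q3 
   q3   q4  q5 
 * q4   q4  q4 
   q5   q5  q5 
(> = start, * = accepting)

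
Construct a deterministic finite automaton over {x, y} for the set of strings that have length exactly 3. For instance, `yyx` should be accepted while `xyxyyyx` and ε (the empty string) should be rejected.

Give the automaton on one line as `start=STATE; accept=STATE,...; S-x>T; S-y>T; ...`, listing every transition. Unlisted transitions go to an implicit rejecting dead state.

We only need to distinguish lengths 0, 1, …, 3, and '>3'. Chain s0 → s1 → s2 → s3 → s4 on every symbol, with s4 looping. Accepting states: {s3}.
        x   y  
>  s0   s1  s1 
   s1   s2  s2 
   s2   s3  s3 
 * s3   s4  s4 
   s4   s4  s4 
(> = start, * = accepting)

start=s0; accept=s3; s0-x>s1; s0-y>s1; s1-x>s2; s1-y>s2; s2-x>s3; s2-y>s3; s3-x>s4; s3-y>s4; s4-x>s4; s4-y>s4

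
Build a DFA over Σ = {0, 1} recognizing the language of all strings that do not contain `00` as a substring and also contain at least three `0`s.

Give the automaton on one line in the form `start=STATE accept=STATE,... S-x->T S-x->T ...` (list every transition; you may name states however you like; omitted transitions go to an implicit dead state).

start=s0 accept=s6,s7 s0-0->s1 s0-1->s0 s1-0->s2 s1-1->s3 s2-0->s2 s2-1->s2 s3-0->s4 s3-1->s3 s4-0->s2 s4-1->s5 s5-0->s6 s5-1->s5 s6-0->s2 s6-1->s7 s7-0->s6 s7-1->s7

Handle the two conditions separately and then intersect. One (3 states) tracks partial matches of the forbidden pattern `00`; the other (5 states) tracks the count of `0`s, saturating at 4. Each combined state is a pair, one component from each; accept when both components accept. After merging equivalent states the machine shrinks.
With 8 states:
        0   1  
>  s0   s1  s0 
   s1   s2  s3 
   s2   s2  s2 
   s3   s4  s3 
   s4   s2  s5 
   s5   s6  s5 
 * s6   s2  s7 
 * s7   s6  s7 
(> = start, * = accepting)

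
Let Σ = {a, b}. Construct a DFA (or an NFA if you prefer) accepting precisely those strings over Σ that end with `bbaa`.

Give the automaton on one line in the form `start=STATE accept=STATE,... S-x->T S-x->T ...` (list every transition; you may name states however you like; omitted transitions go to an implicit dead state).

start=S0 accept=S4 S0-a->S0 S0-b->S1 S1-a->S0 S1-b->S2 S2-a->S3 S2-b->S2 S3-a->S4 S3-b->S1 S4-a->S0 S4-b->S1

Remember how much of `bbaa` the current input suffix matches. State S0 means no match yet; S1 means the last symbol is `b`; S2 means the last 2 symbols are `bb`; S3 means the last 3 symbols are `bba`; S4 means the last 4 symbols are `bbaa`. Only S4 accepts. On a mismatch, fall back to the longest proper suffix that is still a prefix of `bbaa`.
A 5-state machine:
        a   b  
>  S0   S0  S1 
   S1   S0  S2 
   S2   S3  S2 
   S3   S4  S1 
 * S4   S0  S1 
(> = start, * = accepting)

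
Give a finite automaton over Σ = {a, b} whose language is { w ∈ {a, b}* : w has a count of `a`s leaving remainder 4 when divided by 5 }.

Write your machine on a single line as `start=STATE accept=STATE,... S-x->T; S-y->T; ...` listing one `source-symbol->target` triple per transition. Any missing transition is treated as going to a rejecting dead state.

Keep the running count of `a`s modulo 5: each `a` advances along the cycle s0 → s1 → s2 → s3 → s4 → s0 while other symbols loop. Accept at s4.
With 5 states:
        a   b  
>  s0   s1  s0 
   s1   s2  s1 
   s2   s3  s2 
   s3   s4  s3 
 * s4   s0  s4 
(> = start, * = accepting)

start=s0; accept=s4; s0-a->s1; s0-b->s0; s1-a->s2; s1-b->s1; s2-a->s3; s2-b->s2; s3-a->s4; s3-b->s3; s4-a->s0; s4-b->s4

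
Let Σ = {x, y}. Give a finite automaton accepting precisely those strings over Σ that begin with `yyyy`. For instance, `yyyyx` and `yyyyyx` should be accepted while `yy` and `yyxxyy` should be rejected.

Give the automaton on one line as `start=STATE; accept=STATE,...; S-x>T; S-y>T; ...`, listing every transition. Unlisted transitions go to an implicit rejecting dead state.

start=A; accept=E; A-x>F; A-y>B; B-x>F; B-y>C; C-x>F; C-y>D; D-x>F; D-y>E; E-x>E; E-y>E; F-x>F; F-y>F

Walk along `yyyy` while the input agrees: from A take `y` to B, and so on. Any deviation drops to the rejecting sink F. Once E is reached the prefix is confirmed and every continuation is accepted.
A 6-state machine:
       x  y 
>  A   F  B 
   B   F  C 
   C   F  D 
   D   F  E 
 * E   E  E 
   F   F  F 
(> = start, * = accepting)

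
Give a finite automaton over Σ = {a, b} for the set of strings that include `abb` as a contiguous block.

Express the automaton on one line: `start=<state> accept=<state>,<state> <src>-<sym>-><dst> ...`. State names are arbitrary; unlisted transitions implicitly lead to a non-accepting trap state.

start=s0 accept=s3 s0-a->s1 s0-b->s0 s1-a->s1 s1-b->s2 s2-a->s1 s2-b->s3 s3-a->s3 s3-b->s3

Track how much of `abb` has been matched so far: state s0 is no progress, s3 is the absorbing accept state reached once `abb` has occurred. Intermediate states record partial matches; on a mismatch, fall back to the longest reusable overlap.
A 4-state machine:
        a   b  
>  s0   s1  s0 
   s1   s1  s2 
   s2   s1  s3 
 * s3   s3  s3 
(> = start, * = accepting)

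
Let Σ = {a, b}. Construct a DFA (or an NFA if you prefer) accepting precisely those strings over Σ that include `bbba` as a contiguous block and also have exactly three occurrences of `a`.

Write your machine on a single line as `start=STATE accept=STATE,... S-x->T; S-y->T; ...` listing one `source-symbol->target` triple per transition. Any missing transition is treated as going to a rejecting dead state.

Run two small machines in parallel and take their product. One (5 states) tracks whether and how much of `bbba` has been seen; the other (5 states) tracks the count of `a`s, saturating at 4. Each combined state is a pair, one component from each; accept when both components accept. Minimizing collapses redundant product states.
14 states suffice.
          a    b  
>  q0     q1   q2 
   q1     q3   q4 
   q2     q1   q5 
   q3     q6   q7 
   q4     q3   q8 
   q5     q1   q9 
   q6     q6   q6 
   q7     q6  q10 
   q8     q3  q11 
   q9    q11   q9 
   q10    q6  q12 
   q11   q12  q11 
   q12   q13  q12 
 * q13    q6  q13 
(> = start, * = accepting)

start=q0; accept=q13; q0-a->q1; q0-b->q2; q1-a->q3; q1-b->q4; q2-a->q1; q2-b->q5; q3-a->q6; q3-b->q7; q4-a->q3; q4-b->q8; q5-a->q1; q5-b->q9; q6-a->q6; q6-b->q6; q7-a->q6; q7-b->q10; q8-a->q3; q8-b->q11; q9-a->q11; q9-b->q9; q10-a->q6; q10-b->q12; q11-a->q12; q11-b->q11; q12-a->q13; q12-b->q12; q13-a->q6; q13-b->q13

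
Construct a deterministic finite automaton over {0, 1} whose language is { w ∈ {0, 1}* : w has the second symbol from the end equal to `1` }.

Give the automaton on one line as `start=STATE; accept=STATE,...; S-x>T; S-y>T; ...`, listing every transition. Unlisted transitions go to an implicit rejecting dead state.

Because acceptance depends on a position counted from the end, the machine has to buffer the most recent 2 symbols. Make each state the string of the last up-to-2 symbols read; on input `x` shift the window left and append `x`. Accept when the buffered window has length 2 and begins with `1`.
       0  1 
>  A   B  C 
   B   D  E 
   C   F  G 
   D   D  E 
   E   F  G 
 * F   D  E 
 * G   F  G 
(> = start, * = accepting)

start=A; accept=F,G; A-0>B; A-1>C; B-0>D; B-1>E; C-0>F; C-1>G; D-0>D; D-1>E; E-0>F; E-1>G; F-0>D; F-1>E; G-0>F; G-1>G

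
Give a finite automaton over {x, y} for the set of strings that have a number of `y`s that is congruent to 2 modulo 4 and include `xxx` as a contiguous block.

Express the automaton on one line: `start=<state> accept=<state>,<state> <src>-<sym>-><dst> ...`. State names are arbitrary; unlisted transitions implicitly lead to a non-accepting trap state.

Handle the two conditions separately and then intersect. The first has 4 states tracking the count of `y`s modulo 4; the second has 4 states tracking whether and how much of `xxx` has been seen. A product state is a pair (one from each), accepting exactly when both do.
16 states suffice.
          x    y  
>  q0     q1   q2 
   q1     q3   q2 
   q2     q4   q5 
   q3     q6   q2 
   q4     q7   q5 
   q5     q8   q9 
   q6     q6  q10 
   q7    q10   q5 
   q8    q11   q9 
   q9    q12   q0 
   q10   q10  q13 
   q11   q13   q9 
   q12   q14   q0 
 * q13   q13  q15 
   q14   q15   q0 
   q15   q15   q6 
(> = start, * = accepting)

start=q0 accept=q13 q0-x->q1 q0-y->q2 q1-x->q3 q1-y->q2 q2-x->q4 q2-y->q5 q3-x->q6 q3-y->q2 q4-x->q7 q4-y->q5 q5-x->q8 q5-y->q9 q6-x->q6 q6-y->q10 q7-x->q10 q7-y->q5 q8-x->q11 q8-y->q9 q9-x->q12 q9-y->q0 q10-x->q10 q10-y->q13 q11-x->q13 q11-y->q9 q12-x->q14 q12-y->q0 q13-x->q13 q13-y->q15 q14-x->q15 q14-y->q0 q15-x->q15 q15-y->q6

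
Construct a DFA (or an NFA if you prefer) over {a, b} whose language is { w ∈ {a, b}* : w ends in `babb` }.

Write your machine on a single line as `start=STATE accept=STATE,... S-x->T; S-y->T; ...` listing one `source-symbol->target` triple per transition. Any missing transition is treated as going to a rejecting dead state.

start=q0; accept=q4; q0-a->q0; q0-b->q1; q1-a->q2; q1-b->q1; q2-a->q0; q2-b->q3; q3-a->q2; q3-b->q4; q4-a->q2; q4-b->q1

Let each state record the length of the longest suffix of the input read so far that is also a prefix of `babb`. q1 means the last symbol is `b`; q2 means the last 2 symbols are `ba`; q3 means the last 3 symbols are `bab`; q4 means the last 4 symbols are `babb`. Accept only at q4, where the string currently ends in `babb`.
5 states suffice.
        a   b  
>  q0   q0  q1 
   q1   q2  q1 
   q2   q0  q3 
   q3   q2  q4 
 * q4   q2  q1 
(> = start, * = accepting)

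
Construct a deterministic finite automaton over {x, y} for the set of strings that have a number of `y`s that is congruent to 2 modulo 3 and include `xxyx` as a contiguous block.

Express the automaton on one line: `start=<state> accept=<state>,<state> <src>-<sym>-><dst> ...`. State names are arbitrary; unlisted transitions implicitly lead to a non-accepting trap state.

start=q0 accept=q12 q0-x->q1 q0-y->q2 q1-x->q3 q1-y->q2 q2-x->q4 q2-y->q5 q3-x->q3 q3-y->q6 q4-x->q7 q4-y->q5 q5-x->q8 q5-y->q0 q6-x->q9 q6-y->q5 q7-x->q7 q7-y->q10 q8-x->q11 q8-y->q0 q9-x->q9 q9-y->q12 q10-x->q12 q10-y->q0 q11-x->q11 q11-y->q13 q12-x->q12 q12-y->q14 q13-x->q14 q13-y->q2 q14-x->q14 q14-y->q9

Run two small machines in parallel and take their product. The first has 3 states tracking the count of `y`s modulo 3; the second has 5 states tracking whether and how much of `xxyx` has been seen. A product state is a pair (one from each), accepting exactly when both do.
          x    y  
>  q0     q1   q2 
   q1     q3   q2 
   q2     q4   q5 
   q3     q3   q6 
   q4     q7   q5 
   q5     q8   q0 
   q6     q9   q5 
   q7     q7  q10 
   q8    q11   q0 
   q9     q9  q12 
   q10   q12   q0 
   q11   q11  q13 
 * q12   q12  q14 
   q13   q14   q2 
   q14   q14   q9 
(> = start, * = accepting)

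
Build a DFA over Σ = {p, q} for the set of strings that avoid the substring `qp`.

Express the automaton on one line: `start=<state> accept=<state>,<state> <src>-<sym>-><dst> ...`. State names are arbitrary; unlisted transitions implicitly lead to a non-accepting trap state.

This is the complement of 'contains `qp`'. Use the same substring-matching states — A through C holding how much of `qp` has just been matched — but flip the accepting set: everything except the trap C accepts.
A 3-state machine:
       p  q 
>* A   A  B 
 * B   C  B 
   C   C  C 
(> = start, * = accepting)

start=A accept=A,B A-p->A A-q->B B-p->C B-q->B C-p->C C-q->C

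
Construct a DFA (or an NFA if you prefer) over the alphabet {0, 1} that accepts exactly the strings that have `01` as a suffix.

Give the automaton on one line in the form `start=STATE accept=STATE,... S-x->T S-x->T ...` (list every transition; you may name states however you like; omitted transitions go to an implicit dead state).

start=q0 accept=q2 q0-0->q1 q0-1->q0 q1-0->q1 q1-1->q2 q2-0->q1 q2-1->q0

Let each state record the length of the longest suffix of the input read so far that is also a prefix of `01`. q1 means the last symbol is `0`; q2 means the last 2 symbols are `01`. Accept only at q2, where the string currently ends in `01`.
3 states suffice.
        0   1  
>  q0   q1  q0 
   q1   q1  q2 
 * q2   q1  q0 
(> = start, * = accepting)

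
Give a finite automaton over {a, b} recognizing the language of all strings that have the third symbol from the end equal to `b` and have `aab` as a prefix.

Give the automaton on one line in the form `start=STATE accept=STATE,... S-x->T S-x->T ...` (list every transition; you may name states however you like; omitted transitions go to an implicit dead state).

start=S0 accept=S18,S19,S20,S21 S0-a->S1 S0-b->S2 S1-a->S3 S1-b->S4 S2-a->S5 S2-b->S6 S3-a->S7 S3-b->S8 S4-a->S9 S4-b->S10 S5-a->S11 S5-b->S12 S6-a->S13 S6-b->S14 S7-a->S7 S7-b->S15 S8-a->S16 S8-b->S17 S9-a->S11 S9-b->S12 S10-a->S13 S10-b->S14 S11-a->S7 S11-b->S15 S12-a->S9 S12-b->S10 S13-a->S11 S13-b->S12 S14-a->S13 S14-b->S14 S15-a->S9 S15-b->S10 S16-a->S18 S16-b->S19 S17-a->S20 S17-b->S21 S18-a->S22 S18-b->S8 S19-a->S16 S19-b->S17 S20-a->S18 S20-b->S19 S21-a->S20 S21-b->S21 S22-a->S22 S22-b->S8

Run two small machines in parallel and take their product. One (15 states) tracks the last 3 symbols read; the other (5 states) tracks whether the input so far still matches the prefix `aab`. Each combined state is a pair, one component from each; accept when both components accept.
A 23-state machine:
          a    b  
>  S0     S1   S2 
   S1     S3   S4 
   S2     S5   S6 
   S3     S7   S8 
   S4     S9  S10 
   S5    S11  S12 
   S6    S13  S14 
   S7     S7  S15 
   S8    S16  S17 
   S9    S11  S12 
   S10   S13  S14 
   S11    S7  S15 
   S12    S9  S10 
   S13   S11  S12 
   S14   S13  S14 
   S15    S9  S10 
   S16   S18  S19 
   S17   S20  S21 
 * S18   S22   S8 
 * S19   S16  S17 
 * S20   S18  S19 
 * S21   S20  S21 
   S22   S22   S8 
(> = start, * = accepting)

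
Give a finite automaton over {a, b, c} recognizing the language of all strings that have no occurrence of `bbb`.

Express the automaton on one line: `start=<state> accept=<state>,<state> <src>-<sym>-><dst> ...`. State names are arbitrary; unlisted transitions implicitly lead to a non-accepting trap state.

start=q0 accept=q0,q1,q2 q0-a->q0 q0-b->q1 q0-c->q0 q1-a->q0 q1-b->q2 q1-c->q0 q2-a->q0 q2-b->q3 q2-c->q0 q3-a->q3 q3-b->q3 q3-c->q3

This is the complement of 'contains `bbb`'. Use the same substring-matching states — q0 through q3 holding how much of `bbb` has just been matched — but flip the accepting set: everything except the trap q3 accepts.
        a   b   c  
>* q0   q0  q1  q0 
 * q1   q0  q2  q0 
 * q2   q0  q3  q0 
   q3   q3  q3  q3 
(> = start, * = accepting)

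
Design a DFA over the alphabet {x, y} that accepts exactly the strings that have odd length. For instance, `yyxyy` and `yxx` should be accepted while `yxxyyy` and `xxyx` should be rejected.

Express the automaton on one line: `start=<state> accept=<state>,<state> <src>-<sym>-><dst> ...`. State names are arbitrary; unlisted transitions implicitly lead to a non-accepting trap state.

start=A accept=B A-x->B A-y->B B-x->A B-y->A

Count input length modulo 2: every symbol advances one step around the cycle A → B → A. Accept at B.
2 states suffice.
       x  y 
>  A   B  B 
 * B   A  A 
(> = start, * = accepting)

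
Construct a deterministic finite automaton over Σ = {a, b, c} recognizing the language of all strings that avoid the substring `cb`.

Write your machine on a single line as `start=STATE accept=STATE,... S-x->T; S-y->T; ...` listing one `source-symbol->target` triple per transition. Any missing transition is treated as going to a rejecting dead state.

start=S0; accept=S0,S1; S0-a->S0; S0-b->S0; S0-c->S1; S1-a->S0; S1-b->S2; S1-c->S1; S2-a->S2; S2-b->S2; S2-c->S2

Track partial matches of the forbidden pattern `cb`. State S2 is a dead state reached once `cb` has occurred; every other state accepts. S0 means no part of `cb` is currently matched.
        a   b   c  
>* S0   S0  S0  S1 
 * S1   S0  S2  S1 
   S2   S2  S2  S2 
(> = start, * = accepting)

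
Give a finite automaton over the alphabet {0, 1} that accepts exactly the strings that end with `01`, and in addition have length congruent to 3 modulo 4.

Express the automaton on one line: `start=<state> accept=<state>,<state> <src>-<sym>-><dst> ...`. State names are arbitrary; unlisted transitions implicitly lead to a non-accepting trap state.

start=A accept=H A-0->B A-1->C B-0->D B-1->E C-0->D C-1->F D-0->G D-1->H E-0->G E-1->I F-0->G F-1->I G-0->J G-1->K H-0->J H-1->A I-0->J I-1->A J-0->B J-1->L K-0->B K-1->C L-0->D L-1->F

Run two small machines in parallel and take their product. The first has 3 states tracking how much of the suffix `01` has currently been matched; the second has 4 states tracking the input length modulo 4. A product state is a pair (one from each), accepting exactly when both do.
With 12 states:
       0  1 
>  A   B  C 
   B   D  E 
   C   D  F 
   D   G  H 
   E   G  I 
   F   G  I 
   G   J  K 
 * H   J  A 
   I   J  A 
   J   B  L 
   K   B  C 
   L   D  F 
(> = start, * = accepting)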